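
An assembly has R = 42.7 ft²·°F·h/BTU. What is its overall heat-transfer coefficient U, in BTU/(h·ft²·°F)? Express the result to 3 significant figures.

0.0234 BTU/(h·ft²·°F)

U = 1/R = 1/42.7 = 0.02342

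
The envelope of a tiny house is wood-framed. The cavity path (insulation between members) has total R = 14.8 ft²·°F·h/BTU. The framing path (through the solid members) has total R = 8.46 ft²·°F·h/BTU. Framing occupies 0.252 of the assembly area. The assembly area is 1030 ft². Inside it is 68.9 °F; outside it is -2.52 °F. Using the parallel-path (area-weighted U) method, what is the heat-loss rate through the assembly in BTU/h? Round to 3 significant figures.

5910 BTU/h

U_eff = 0.748/14.8 + 0.252/8.46 = 0.05054 + 0.02979 = 0.08033
R_eff = 1/U_eff = 12.45 ft²·°F·h/BTU
Q = 1030 × (68.9 − (-2.52)) / 12.45 = 5909 BTU/h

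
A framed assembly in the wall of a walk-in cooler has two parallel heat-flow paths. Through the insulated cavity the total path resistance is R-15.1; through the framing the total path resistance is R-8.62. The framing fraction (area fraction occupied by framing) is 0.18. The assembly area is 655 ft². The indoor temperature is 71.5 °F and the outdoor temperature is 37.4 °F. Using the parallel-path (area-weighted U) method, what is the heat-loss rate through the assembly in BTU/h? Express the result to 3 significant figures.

U_eff = 0.82/15.1 + 0.18/8.62 = 0.0543 + 0.02088 = 0.07519
R_eff = 1/U_eff = 13.3 ft²·°F·h/BTU
Q = 655 × (71.5 − 37.4) / 13.3 = 1679 BTU/h

1680 BTU/h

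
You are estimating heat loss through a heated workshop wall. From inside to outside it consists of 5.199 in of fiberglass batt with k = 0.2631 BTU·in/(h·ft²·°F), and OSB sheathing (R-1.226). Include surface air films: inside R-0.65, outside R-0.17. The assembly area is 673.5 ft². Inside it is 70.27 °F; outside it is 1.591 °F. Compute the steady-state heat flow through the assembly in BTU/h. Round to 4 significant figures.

2121 BTU/h

5.199/0.2631 = 19.761
R_total = 0.65 + 19.761 + 1.226 + 0.17 = 21.807 ft²·°F·h/BTU
Q = A·ΔT/R = 673.5 × (70.27 − 1.591) / 21.807 = 2121.2 BTU/h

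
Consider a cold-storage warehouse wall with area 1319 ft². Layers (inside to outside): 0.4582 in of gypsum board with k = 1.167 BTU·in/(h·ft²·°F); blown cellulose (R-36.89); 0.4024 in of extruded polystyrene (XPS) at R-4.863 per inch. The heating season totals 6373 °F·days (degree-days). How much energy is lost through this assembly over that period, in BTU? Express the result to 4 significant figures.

0.4582/1.167 = 0.39263
0.4024 × 4.863 = 1.9569
R_total = 0.39263 + 36.89 + 1.9569 = 39.24 ft²·°F·h/BTU
E = A × HDD × 24 / R = 1319 × 6373 × 24 / 39.24 = 5141300 BTU

5141000 BTU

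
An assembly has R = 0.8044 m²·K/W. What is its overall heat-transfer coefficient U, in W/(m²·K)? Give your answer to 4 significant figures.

U = 1/R = 1/0.8044 = 1.2432

1.243 W/(m²·K)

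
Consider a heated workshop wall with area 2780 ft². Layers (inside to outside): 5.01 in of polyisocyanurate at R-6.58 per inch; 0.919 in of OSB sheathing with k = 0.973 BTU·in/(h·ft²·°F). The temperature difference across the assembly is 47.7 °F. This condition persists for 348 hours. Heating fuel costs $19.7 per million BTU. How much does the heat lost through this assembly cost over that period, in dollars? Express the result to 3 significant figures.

26.8 dollars

5.01 × 6.58 = 32.97
0.919/0.973 = 0.9445
R_total = 32.97 + 0.9445 = 33.91 ft²·°F·h/BTU
Q = 2780 × 47.7 / 33.91 = 3910 BTU/h
E = 3910 × 348 = 1361000 BTU
Cost = 1361000/10⁶ × 19.7 = $26.81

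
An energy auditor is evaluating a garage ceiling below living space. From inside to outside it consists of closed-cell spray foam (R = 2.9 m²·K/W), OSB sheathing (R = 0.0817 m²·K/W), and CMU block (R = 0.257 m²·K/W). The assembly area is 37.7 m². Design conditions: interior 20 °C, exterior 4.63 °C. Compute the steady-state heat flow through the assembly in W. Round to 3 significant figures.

179 W

R_total = 2.9 + 0.0817 + 0.257 = 3.239 m²·K/W
Q = A·ΔT/R = 37.7 × (20 − 4.63) / 3.239 = 178.9 W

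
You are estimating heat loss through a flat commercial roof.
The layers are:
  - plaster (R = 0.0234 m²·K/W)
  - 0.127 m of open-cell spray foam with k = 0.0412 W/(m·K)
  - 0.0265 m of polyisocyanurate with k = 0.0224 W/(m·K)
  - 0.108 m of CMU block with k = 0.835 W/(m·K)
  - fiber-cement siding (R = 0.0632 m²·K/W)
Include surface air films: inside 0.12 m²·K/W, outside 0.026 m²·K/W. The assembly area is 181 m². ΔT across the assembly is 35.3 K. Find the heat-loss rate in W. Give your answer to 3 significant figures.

1380 W

0.127/0.0412 = 3.083
0.0265/0.0224 = 1.183
0.108/0.835 = 0.1293
R_total = 0.12 + 0.0234 + 3.083 + 1.183 + 0.1293 + 0.0632 + 0.026 = 4.628 m²·K/W
Q = A·ΔT/R = 181 × 35.3 / 4.628 = 1381 W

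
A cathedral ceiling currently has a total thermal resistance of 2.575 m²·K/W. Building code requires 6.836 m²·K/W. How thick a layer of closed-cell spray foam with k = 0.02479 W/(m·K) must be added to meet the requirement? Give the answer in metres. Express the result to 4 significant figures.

0.1056 m

ΔR = 6.836 − 2.575 = 4.261 m²·K/W
L = ΔR × k = 4.261 × 0.02479 = 0.10563 m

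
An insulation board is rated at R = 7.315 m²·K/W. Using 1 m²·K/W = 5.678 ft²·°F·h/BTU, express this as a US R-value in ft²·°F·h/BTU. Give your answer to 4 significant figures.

41.53 ft²·°F·h/BTU

R_US = 7.315 × 5.678 = 41.535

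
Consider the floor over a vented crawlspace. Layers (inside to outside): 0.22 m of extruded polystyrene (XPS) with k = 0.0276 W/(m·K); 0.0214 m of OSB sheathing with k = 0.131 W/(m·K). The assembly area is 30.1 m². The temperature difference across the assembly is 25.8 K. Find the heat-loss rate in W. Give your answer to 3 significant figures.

95.5 W

0.22/0.0276 = 7.971
0.0214/0.131 = 0.1634
R_total = 7.971 + 0.1634 = 8.134 m²·K/W
Q = A·ΔT/R = 30.1 × 25.8 / 8.134 = 95.47 W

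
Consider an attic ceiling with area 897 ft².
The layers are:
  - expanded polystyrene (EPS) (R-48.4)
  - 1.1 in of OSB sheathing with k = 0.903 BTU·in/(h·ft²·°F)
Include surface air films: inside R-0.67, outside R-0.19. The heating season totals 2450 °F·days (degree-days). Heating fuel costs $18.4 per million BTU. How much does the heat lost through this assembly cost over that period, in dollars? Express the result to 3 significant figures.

1.1/0.903 = 1.218
R_total = 0.67 + 48.4 + 1.218 + 0.19 = 50.48 ft²·°F·h/BTU
E = A × HDD × 24 / R = 897 × 2450 × 24 / 50.48 = 1045000 BTU
Cost = 1045000/10⁶ × 18.4 = $19.23

19.2 dollars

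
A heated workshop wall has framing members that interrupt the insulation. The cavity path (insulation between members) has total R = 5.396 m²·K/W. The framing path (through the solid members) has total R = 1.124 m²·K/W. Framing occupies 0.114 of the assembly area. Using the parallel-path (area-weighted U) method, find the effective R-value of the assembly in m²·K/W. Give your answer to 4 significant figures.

3.765 m²·K/W

U_eff = 0.886/5.396 + 0.114/1.124 = 0.1642 + 0.10142 = 0.26562
R_eff = 1/U_eff = 3.7648 m²·K/W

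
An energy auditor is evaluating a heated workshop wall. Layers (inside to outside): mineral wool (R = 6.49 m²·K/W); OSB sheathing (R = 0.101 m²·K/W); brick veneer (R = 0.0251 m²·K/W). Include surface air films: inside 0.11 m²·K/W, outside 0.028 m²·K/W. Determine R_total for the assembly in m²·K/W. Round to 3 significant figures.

6.75 m²·K/W

R_total = 0.11 + 6.49 + 0.101 + 0.0251 + 0.028 = 6.754 m²·K/W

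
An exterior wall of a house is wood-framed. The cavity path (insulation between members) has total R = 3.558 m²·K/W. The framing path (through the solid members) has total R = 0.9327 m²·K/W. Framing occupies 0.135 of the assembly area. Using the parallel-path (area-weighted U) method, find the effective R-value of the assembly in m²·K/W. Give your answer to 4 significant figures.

2.578 m²·K/W

U_eff = 0.865/3.558 + 0.135/0.9327 = 0.24311 + 0.14474 = 0.38786
R_eff = 1/U_eff = 2.5783 m²·K/W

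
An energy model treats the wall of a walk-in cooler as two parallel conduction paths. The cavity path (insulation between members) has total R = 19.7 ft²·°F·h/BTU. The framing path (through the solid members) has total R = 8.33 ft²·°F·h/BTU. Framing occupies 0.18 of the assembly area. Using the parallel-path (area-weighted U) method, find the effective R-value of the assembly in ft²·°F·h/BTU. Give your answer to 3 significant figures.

U_eff = 0.82/19.7 + 0.18/8.33 = 0.04162 + 0.02161 = 0.06323
R_eff = 1/U_eff = 15.81 ft²·°F·h/BTU

15.8 ft²·°F·h/BTU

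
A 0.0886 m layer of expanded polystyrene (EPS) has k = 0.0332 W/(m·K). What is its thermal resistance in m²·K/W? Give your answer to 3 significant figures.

R = L/k = 0.0886/0.0332 = 2.669 m²·K/W

2.67 m²·K/W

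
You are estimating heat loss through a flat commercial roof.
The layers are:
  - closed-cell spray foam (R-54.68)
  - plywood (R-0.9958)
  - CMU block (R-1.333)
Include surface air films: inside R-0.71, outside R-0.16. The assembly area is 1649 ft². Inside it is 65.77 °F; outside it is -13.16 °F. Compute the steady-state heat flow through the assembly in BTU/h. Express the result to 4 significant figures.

R_total = 0.71 + 54.68 + 0.9958 + 1.333 + 0.16 = 57.879 ft²·°F·h/BTU
Q = A·ΔT/R = 1649 × (65.77 − (-13.16)) / 57.879 = 2248.8 BTU/h

2249 BTU/h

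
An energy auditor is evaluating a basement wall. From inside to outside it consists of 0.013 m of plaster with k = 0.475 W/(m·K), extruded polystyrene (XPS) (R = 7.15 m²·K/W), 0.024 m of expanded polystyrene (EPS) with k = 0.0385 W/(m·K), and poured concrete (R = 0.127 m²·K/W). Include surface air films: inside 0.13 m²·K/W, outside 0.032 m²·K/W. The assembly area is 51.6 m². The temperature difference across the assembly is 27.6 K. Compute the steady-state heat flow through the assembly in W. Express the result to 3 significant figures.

176 W

0.013/0.475 = 0.02737
0.024/0.0385 = 0.6234
R_total = 0.13 + 0.02737 + 7.15 + 0.6234 + 0.127 + 0.032 = 8.09 m²·K/W
Q = A·ΔT/R = 51.6 × 27.6 / 8.09 = 176 W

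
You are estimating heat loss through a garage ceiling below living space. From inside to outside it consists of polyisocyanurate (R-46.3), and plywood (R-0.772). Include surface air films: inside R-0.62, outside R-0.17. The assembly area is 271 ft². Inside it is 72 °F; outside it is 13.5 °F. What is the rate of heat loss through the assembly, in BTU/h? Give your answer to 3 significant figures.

331 BTU/h

R_total = 0.62 + 46.3 + 0.772 + 0.17 = 47.86 ft²·°F·h/BTU
Q = A·ΔT/R = 271 × (72 − 13.5) / 47.86 = 331.2 BTU/h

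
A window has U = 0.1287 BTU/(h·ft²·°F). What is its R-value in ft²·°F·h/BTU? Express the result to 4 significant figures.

R = 1/U = 1/0.1287 = 7.77

7.770 ft²·°F·h/BTU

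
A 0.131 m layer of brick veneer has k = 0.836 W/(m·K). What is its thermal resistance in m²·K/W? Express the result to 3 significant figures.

R = L/k = 0.131/0.836 = 0.1567 m²·K/W

0.157 m²·K/W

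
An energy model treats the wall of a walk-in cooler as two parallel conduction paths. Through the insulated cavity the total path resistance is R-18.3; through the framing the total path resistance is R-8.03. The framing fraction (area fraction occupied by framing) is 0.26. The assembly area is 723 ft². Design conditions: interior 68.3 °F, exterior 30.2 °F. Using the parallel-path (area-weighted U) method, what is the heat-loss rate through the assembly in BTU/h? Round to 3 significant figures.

2010 BTU/h

U_eff = 0.74/18.3 + 0.26/8.03 = 0.04044 + 0.03238 = 0.07282
R_eff = 1/U_eff = 13.73 ft²·°F·h/BTU
Q = 723 × (68.3 − 30.2) / 13.73 = 2006 BTU/h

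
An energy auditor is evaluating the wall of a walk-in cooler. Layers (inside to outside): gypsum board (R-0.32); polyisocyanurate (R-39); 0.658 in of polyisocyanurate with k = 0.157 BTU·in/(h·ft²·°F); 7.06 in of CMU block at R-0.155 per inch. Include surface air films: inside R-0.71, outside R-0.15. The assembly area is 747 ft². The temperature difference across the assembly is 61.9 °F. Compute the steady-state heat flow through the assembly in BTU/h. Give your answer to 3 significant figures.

1020 BTU/h

0.658/0.157 = 4.191
7.06 × 0.155 = 1.094
R_total = 0.71 + 0.32 + 39 + 4.191 + 1.094 + 0.15 = 45.47 ft²·°F·h/BTU
Q = A·ΔT/R = 747 × 61.9 / 45.47 = 1017 BTU/h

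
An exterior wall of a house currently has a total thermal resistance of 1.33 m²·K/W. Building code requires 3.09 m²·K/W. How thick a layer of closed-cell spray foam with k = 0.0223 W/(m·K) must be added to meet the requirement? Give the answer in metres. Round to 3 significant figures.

0.0392 m

ΔR = 3.09 − 1.33 = 1.76 m²·K/W
L = ΔR × k = 1.76 × 0.0223 = 0.03925 m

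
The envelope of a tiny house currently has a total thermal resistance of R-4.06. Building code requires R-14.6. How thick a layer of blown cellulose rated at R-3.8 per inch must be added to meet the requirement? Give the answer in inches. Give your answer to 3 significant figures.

ΔR = 14.6 − 4.06 = 10.54 ft²·°F·h/BTU
L = ΔR / (R/in) = 10.54/3.8 = 2.774 in

2.77 in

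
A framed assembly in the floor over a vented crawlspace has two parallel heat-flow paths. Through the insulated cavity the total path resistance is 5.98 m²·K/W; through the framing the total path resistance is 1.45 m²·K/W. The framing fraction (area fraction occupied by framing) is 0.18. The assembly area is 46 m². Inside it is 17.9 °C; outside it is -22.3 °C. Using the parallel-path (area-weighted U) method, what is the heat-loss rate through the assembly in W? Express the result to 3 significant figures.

483 W

U_eff = 0.82/5.98 + 0.18/1.45 = 0.1371 + 0.1241 = 0.2613
R_eff = 1/U_eff = 3.828 m²·K/W
Q = 46 × (17.9 − (-22.3)) / 3.828 = 483.1 W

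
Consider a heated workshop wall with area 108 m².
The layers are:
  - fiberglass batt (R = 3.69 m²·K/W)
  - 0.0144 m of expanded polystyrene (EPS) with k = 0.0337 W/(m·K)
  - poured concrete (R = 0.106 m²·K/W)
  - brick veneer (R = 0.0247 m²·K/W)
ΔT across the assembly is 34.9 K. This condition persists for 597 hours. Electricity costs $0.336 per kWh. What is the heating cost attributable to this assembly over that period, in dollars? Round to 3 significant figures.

178 dollars

0.0144/0.0337 = 0.4273
R_total = 3.69 + 0.4273 + 0.106 + 0.0247 = 4.248 m²·K/W
Q = 108 × 34.9 / 4.248 = 887.3 W
E = 887.3 W × 597 h / 1000 = 529.7 kWh
Cost = 529.7 × 0.336 = $178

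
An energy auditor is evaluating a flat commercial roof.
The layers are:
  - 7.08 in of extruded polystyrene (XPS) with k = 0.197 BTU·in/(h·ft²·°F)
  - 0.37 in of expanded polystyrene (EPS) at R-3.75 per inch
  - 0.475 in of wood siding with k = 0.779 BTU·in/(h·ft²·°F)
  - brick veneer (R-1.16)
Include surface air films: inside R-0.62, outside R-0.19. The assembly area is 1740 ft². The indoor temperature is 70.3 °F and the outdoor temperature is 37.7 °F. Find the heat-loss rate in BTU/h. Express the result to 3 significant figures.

1420 BTU/h

7.08/0.197 = 35.94
0.37 × 3.75 = 1.387
0.475/0.779 = 0.6098
R_total = 0.62 + 35.94 + 1.387 + 0.6098 + 1.16 + 0.19 = 39.91 ft²·°F·h/BTU
Q = A·ΔT/R = 1740 × (70.3 − 37.7) / 39.91 = 1421 BTU/h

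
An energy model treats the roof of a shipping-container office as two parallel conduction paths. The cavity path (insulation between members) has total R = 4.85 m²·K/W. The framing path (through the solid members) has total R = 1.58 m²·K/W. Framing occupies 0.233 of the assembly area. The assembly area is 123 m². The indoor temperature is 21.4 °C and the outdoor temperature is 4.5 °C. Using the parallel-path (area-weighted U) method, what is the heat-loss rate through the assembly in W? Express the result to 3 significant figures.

635 W

U_eff = 0.767/4.85 + 0.233/1.58 = 0.1581 + 0.1475 = 0.3056
R_eff = 1/U_eff = 3.272 m²·K/W
Q = 123 × (21.4 − 4.5) / 3.272 = 635.3 W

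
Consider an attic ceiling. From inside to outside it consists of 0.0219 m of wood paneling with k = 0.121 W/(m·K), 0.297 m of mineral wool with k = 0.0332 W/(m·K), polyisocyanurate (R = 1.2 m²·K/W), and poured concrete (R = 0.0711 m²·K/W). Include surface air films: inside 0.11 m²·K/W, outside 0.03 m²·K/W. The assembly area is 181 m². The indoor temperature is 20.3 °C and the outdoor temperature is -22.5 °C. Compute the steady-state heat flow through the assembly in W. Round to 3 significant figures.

0.0219/0.121 = 0.181
0.297/0.0332 = 8.946
R_total = 0.11 + 0.181 + 8.946 + 1.2 + 0.0711 + 0.03 = 10.54 m²·K/W
Q = A·ΔT/R = 181 × (20.3 − (-22.5)) / 10.54 = 735.1 W

735 W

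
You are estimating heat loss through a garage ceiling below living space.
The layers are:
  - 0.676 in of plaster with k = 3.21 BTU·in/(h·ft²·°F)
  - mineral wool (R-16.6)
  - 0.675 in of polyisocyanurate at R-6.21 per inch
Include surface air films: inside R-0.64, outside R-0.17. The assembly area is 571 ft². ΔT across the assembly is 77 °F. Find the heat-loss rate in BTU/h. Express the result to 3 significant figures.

2020 BTU/h

0.676/3.21 = 0.2106
0.675 × 6.21 = 4.192
R_total = 0.64 + 0.2106 + 16.6 + 4.192 + 0.17 = 21.81 ft²·°F·h/BTU
Q = A·ΔT/R = 571 × 77 / 21.81 = 2016 BTU/h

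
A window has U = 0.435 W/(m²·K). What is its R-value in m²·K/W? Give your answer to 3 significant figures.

R = 1/U = 1/0.435 = 2.299

2.30 m²·K/W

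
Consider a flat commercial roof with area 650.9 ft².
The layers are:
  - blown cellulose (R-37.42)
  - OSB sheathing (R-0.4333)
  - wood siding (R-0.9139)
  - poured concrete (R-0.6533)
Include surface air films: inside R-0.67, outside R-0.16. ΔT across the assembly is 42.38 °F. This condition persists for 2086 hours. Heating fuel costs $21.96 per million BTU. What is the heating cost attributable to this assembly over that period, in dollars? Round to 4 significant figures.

R_total = 0.67 + 37.42 + 0.4333 + 0.9139 + 0.6533 + 0.16 = 40.251 ft²·°F·h/BTU
Q = 650.9 × 42.38 / 40.251 = 685.34 BTU/h
E = 685.34 × 2086 = 1429600 BTU
Cost = 1429600/10⁶ × 21.96 = $31.394

31.39 dollars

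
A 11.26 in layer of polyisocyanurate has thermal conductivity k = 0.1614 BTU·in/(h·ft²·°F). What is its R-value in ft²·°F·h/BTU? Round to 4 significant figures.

R = L/k = 11.26/0.1614 = 69.765 ft²·°F·h/BTU

69.76 ft²·°F·h/BTU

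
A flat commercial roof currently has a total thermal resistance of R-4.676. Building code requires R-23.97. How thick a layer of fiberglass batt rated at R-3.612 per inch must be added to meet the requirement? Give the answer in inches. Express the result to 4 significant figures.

ΔR = 23.97 − 4.676 = 19.294 ft²·°F·h/BTU
L = ΔR / (R/in) = 19.294/3.612 = 5.3416 in

5.342 in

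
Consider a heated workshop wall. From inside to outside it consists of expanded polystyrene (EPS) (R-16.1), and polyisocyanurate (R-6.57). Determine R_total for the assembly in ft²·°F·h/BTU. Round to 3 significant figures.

22.7 ft²·°F·h/BTU

R_total = 16.1 + 6.57 = 22.67 ft²·°F·h/BTU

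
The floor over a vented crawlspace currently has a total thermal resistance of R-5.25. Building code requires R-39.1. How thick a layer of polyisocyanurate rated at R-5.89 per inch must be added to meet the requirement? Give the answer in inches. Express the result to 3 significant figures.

ΔR = 39.1 − 5.25 = 33.85 ft²·°F·h/BTU
L = ΔR / (R/in) = 33.85/5.89 = 5.747 in

5.75 in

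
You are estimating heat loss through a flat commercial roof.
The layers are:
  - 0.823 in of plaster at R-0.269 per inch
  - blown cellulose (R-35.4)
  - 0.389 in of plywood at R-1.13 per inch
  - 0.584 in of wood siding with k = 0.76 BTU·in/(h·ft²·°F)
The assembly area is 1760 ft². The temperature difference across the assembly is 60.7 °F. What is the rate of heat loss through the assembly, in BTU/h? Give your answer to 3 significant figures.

0.823 × 0.269 = 0.2214
0.389 × 1.13 = 0.4396
0.584/0.76 = 0.7684
R_total = 0.2214 + 35.4 + 0.4396 + 0.7684 = 36.83 ft²·°F·h/BTU
Q = A·ΔT/R = 1760 × 60.7 / 36.83 = 2901 BTU/h

2900 BTU/h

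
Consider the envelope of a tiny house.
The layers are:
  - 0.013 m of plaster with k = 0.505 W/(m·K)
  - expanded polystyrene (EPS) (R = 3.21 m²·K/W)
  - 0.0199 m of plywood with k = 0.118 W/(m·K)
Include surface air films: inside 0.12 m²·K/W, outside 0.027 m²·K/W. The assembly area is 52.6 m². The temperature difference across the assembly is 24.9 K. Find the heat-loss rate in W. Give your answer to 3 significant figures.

0.013/0.505 = 0.02574
0.0199/0.118 = 0.1686
R_total = 0.12 + 0.02574 + 3.21 + 0.1686 + 0.027 = 3.551 m²·K/W
Q = A·ΔT/R = 52.6 × 24.9 / 3.551 = 368.8 W

369 W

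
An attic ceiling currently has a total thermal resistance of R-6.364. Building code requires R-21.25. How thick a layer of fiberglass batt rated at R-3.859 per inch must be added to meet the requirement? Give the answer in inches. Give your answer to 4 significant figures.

ΔR = 21.25 − 6.364 = 14.886 ft²·°F·h/BTU
L = ΔR / (R/in) = 14.886/3.859 = 3.8575 in

3.857 in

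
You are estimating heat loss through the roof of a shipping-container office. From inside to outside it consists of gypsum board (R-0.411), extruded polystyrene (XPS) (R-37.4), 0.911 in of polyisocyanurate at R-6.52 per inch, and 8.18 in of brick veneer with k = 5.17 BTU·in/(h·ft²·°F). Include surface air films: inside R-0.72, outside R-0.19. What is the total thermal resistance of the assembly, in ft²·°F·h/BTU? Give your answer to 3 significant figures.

0.911 × 6.52 = 5.94
8.18/5.17 = 1.582
R_total = 0.72 + 0.411 + 37.4 + 5.94 + 1.582 + 0.19 = 46.24 ft²·°F·h/BTU

46.2 ft²·°F·h/BTU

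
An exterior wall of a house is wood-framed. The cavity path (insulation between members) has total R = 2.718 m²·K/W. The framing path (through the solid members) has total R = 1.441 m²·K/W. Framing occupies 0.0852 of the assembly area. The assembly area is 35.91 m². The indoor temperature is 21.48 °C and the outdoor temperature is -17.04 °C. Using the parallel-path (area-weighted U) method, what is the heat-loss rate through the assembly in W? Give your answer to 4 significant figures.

U_eff = 0.9148/2.718 + 0.0852/1.441 = 0.33657 + 0.059126 = 0.3957
R_eff = 1/U_eff = 2.5272 m²·K/W
Q = 35.91 × (21.48 − (-17.04)) / 2.5272 = 547.35 W

547.3 W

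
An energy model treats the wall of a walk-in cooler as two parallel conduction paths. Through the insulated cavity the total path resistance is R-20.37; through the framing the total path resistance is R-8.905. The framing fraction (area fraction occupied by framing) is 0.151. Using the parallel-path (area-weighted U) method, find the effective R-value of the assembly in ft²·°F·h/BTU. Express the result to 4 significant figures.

17.05 ft²·°F·h/BTU

U_eff = 0.849/20.37 + 0.151/8.905 = 0.041679 + 0.016957 = 0.058636
R_eff = 1/U_eff = 17.054 ft²·°F·h/BTU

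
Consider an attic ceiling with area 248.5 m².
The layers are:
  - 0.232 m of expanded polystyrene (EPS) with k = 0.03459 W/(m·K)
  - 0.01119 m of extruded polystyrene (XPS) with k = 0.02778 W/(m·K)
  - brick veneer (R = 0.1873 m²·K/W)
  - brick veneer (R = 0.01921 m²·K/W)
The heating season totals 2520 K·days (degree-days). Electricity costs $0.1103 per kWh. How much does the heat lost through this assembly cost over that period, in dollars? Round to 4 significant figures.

0.232/0.03459 = 6.7071
0.01119/0.02778 = 0.40281
R_total = 6.7071 + 0.40281 + 0.1873 + 0.01921 = 7.3165 m²·K/W
E = A × HDD × 24 / R / 1000 = 248.5 × 2520 × 24 / 7.3165 / 1000 = 2054.2 kWh
Cost = 2054.2 × 0.1103 = $226.58

226.6 dollars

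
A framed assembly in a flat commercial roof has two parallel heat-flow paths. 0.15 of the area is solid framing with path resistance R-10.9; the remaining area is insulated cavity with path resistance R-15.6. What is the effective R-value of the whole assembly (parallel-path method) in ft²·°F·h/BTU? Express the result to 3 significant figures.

U_eff = 0.85/15.6 + 0.15/10.9 = 0.05449 + 0.01376 = 0.06825
R_eff = 1/U_eff = 14.65 ft²·°F·h/BTU

14.7 ft²·°F·h/BTU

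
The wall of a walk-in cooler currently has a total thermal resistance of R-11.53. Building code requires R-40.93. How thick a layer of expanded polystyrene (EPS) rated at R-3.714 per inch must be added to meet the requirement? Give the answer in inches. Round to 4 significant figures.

ΔR = 40.93 − 11.53 = 29.4 ft²·°F·h/BTU
L = ΔR / (R/in) = 29.4/3.714 = 7.916 in

7.916 in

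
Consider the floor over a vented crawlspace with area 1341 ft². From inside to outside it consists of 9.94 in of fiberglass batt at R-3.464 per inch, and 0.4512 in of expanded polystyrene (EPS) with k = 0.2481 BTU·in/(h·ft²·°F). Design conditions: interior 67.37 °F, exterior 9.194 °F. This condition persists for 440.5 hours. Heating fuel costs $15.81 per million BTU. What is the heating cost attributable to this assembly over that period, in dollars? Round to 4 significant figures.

9.94 × 3.464 = 34.432
0.4512/0.2481 = 1.8186
R_total = 34.432 + 1.8186 = 36.251 ft²·°F·h/BTU
Q = 1341 × (67.37 − 9.194) / 36.251 = 2152.1 BTU/h
E = 2152.1 × 440.5 = 947980 BTU
Cost = 947980/10⁶ × 15.81 = $14.988

14.99 dollars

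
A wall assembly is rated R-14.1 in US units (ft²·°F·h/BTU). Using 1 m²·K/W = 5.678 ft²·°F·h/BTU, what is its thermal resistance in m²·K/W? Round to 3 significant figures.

2.48 m²·K/W

R_SI = 14.1/5.678 = 2.483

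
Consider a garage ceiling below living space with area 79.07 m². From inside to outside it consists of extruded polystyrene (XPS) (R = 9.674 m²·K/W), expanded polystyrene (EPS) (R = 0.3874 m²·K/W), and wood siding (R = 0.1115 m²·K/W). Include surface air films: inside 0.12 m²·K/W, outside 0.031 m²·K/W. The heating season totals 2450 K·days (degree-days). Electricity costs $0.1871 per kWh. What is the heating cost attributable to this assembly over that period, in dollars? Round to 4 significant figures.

84.26 dollars

R_total = 0.12 + 9.674 + 0.3874 + 0.1115 + 0.031 = 10.324 m²·K/W
E = A × HDD × 24 / R / 1000 = 79.07 × 2450 × 24 / 10.324 / 1000 = 450.34 kWh
Cost = 450.34 × 0.1871 = $84.26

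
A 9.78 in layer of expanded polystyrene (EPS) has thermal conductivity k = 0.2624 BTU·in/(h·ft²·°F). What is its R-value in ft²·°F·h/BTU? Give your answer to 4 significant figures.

37.27 ft²·°F·h/BTU

R = L/k = 9.78/0.2624 = 37.271 ft²·°F·h/BTU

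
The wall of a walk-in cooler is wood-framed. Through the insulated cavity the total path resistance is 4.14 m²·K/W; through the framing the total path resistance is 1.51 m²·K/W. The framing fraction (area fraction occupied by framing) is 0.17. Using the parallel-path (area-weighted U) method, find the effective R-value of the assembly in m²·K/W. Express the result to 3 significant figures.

U_eff = 0.83/4.14 + 0.17/1.51 = 0.2005 + 0.1126 = 0.3131
R_eff = 1/U_eff = 3.194 m²·K/W

3.19 m²·K/W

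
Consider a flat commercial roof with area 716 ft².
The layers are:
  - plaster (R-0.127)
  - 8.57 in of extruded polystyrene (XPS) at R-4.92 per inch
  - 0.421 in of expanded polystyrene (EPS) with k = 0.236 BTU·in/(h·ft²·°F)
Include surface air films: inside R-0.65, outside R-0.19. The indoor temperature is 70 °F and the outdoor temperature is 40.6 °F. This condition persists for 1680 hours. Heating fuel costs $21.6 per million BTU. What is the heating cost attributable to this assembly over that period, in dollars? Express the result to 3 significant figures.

8.57 × 4.92 = 42.16
0.421/0.236 = 1.784
R_total = 0.65 + 0.127 + 42.16 + 1.784 + 0.19 = 44.92 ft²·°F·h/BTU
Q = 716 × (70 − 40.6) / 44.92 = 468.7 BTU/h
E = 468.7 × 1680 = 787400 BTU
Cost = 787400/10⁶ × 21.6 = $17.01

17.0 dollars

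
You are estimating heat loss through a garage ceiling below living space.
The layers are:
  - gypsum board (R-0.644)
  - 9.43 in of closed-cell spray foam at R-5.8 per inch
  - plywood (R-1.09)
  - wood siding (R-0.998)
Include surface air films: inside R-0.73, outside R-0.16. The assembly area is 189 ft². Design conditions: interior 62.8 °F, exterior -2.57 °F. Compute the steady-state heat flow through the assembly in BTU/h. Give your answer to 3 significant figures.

212 BTU/h

9.43 × 5.8 = 54.69
R_total = 0.73 + 0.644 + 54.69 + 1.09 + 0.998 + 0.16 = 58.32 ft²·°F·h/BTU
Q = A·ΔT/R = 189 × (62.8 − (-2.57)) / 58.32 = 211.9 BTU/h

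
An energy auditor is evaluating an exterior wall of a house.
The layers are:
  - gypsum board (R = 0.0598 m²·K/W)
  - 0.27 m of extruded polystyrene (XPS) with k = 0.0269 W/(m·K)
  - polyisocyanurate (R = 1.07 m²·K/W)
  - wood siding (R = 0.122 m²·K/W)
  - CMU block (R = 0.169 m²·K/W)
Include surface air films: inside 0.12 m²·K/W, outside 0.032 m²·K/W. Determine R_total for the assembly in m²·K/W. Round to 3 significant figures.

0.27/0.0269 = 10.04
R_total = 0.12 + 0.0598 + 10.04 + 1.07 + 0.122 + 0.169 + 0.032 = 11.61 m²·K/W

11.6 m²·K/W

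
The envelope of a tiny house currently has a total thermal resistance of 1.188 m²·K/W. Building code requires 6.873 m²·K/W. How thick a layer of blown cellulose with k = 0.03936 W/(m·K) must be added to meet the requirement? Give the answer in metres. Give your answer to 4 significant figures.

ΔR = 6.873 − 1.188 = 5.685 m²·K/W
L = ΔR × k = 5.685 × 0.03936 = 0.22376 m

0.2238 m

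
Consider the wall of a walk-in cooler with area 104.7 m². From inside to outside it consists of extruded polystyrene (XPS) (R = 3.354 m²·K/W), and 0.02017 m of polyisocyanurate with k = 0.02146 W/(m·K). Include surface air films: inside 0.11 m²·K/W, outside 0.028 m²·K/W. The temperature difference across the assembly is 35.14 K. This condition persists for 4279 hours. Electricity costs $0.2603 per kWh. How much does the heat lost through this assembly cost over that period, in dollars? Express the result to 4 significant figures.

0.02017/0.02146 = 0.93989
R_total = 0.11 + 3.354 + 0.93989 + 0.028 = 4.4319 m²·K/W
Q = 104.7 × 35.14 / 4.4319 = 830.16 W
E = 830.16 W × 4279 h / 1000 = 3552.2 kWh
Cost = 3552.2 × 0.2603 = $924.65

924.6 dollars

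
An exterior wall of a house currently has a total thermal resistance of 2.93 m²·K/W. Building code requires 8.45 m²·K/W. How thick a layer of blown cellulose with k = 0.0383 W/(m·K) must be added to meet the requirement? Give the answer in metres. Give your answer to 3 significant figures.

ΔR = 8.45 − 2.93 = 5.52 m²·K/W
L = ΔR × k = 5.52 × 0.0383 = 0.2114 m

0.211 m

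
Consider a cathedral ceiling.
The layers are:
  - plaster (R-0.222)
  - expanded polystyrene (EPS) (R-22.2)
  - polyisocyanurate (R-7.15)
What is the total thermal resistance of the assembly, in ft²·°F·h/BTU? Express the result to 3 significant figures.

29.6 ft²·°F·h/BTU

R_total = 0.222 + 22.2 + 7.15 = 29.57 ft²·°F·h/BTU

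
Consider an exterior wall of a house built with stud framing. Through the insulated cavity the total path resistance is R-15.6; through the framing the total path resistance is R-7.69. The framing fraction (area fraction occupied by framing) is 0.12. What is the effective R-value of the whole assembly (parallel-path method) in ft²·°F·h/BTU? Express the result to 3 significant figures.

U_eff = 0.88/15.6 + 0.12/7.69 = 0.05641 + 0.0156 = 0.07201
R_eff = 1/U_eff = 13.89 ft²·°F·h/BTU

13.9 ft²·°F·h/BTU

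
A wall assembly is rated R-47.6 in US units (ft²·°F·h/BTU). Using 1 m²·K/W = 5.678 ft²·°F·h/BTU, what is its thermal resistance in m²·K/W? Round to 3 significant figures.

8.38 m²·K/W

R_SI = 47.6/5.678 = 8.383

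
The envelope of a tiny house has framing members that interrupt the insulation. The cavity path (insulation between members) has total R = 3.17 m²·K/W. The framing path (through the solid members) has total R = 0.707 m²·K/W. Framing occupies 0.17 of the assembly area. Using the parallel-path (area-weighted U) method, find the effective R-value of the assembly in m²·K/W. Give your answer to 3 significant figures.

1.99 m²·K/W

U_eff = 0.83/3.17 + 0.17/0.707 = 0.2618 + 0.2405 = 0.5023
R_eff = 1/U_eff = 1.991 m²·K/W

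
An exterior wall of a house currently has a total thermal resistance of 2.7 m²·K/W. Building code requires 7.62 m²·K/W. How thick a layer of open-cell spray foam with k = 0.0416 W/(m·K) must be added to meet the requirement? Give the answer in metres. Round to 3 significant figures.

0.205 m

ΔR = 7.62 − 2.7 = 4.92 m²·K/W
L = ΔR × k = 4.92 × 0.0416 = 0.2047 m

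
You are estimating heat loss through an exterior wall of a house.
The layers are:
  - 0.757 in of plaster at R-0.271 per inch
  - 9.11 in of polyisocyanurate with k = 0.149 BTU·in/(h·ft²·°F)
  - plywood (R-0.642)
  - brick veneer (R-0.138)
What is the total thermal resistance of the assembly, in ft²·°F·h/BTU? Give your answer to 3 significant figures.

0.757 × 0.271 = 0.2051
9.11/0.149 = 61.14
R_total = 0.2051 + 61.14 + 0.642 + 0.138 = 62.13 ft²·°F·h/BTU

62.1 ft²·°F·h/BTU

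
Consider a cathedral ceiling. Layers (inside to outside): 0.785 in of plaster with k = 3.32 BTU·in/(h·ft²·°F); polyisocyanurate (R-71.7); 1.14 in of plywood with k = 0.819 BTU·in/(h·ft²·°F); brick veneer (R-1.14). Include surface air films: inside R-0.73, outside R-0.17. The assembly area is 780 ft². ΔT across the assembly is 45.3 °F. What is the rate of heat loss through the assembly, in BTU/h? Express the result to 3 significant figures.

0.785/3.32 = 0.2364
1.14/0.819 = 1.392
R_total = 0.73 + 0.2364 + 71.7 + 1.392 + 1.14 + 0.17 = 75.37 ft²·°F·h/BTU
Q = A·ΔT/R = 780 × 45.3 / 75.37 = 468.8 BTU/h

469 BTU/h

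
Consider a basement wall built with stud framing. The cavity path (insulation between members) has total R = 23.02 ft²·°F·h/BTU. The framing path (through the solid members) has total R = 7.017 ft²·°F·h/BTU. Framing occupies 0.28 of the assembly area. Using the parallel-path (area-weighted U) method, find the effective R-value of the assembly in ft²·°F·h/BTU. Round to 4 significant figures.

14.05 ft²·°F·h/BTU

U_eff = 0.72/23.02 + 0.28/7.017 = 0.031277 + 0.039903 = 0.07118
R_eff = 1/U_eff = 14.049 ft²·°F·h/BTU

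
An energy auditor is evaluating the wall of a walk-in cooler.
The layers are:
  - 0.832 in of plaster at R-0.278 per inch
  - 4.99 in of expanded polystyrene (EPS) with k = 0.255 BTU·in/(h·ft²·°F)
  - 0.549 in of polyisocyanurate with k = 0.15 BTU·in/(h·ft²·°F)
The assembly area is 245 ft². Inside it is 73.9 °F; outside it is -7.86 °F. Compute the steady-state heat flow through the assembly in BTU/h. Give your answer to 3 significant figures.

0.832 × 0.278 = 0.2313
4.99/0.255 = 19.57
0.549/0.15 = 3.66
R_total = 0.2313 + 19.57 + 3.66 = 23.46 ft²·°F·h/BTU
Q = A·ΔT/R = 245 × (73.9 − (-7.86)) / 23.46 = 853.8 BTU/h

854 BTU/h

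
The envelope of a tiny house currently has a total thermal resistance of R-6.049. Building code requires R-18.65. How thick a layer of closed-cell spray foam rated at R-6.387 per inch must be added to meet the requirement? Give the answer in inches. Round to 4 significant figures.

ΔR = 18.65 − 6.049 = 12.601 ft²·°F·h/BTU
L = ΔR / (R/in) = 12.601/6.387 = 1.9729 in

1.973 in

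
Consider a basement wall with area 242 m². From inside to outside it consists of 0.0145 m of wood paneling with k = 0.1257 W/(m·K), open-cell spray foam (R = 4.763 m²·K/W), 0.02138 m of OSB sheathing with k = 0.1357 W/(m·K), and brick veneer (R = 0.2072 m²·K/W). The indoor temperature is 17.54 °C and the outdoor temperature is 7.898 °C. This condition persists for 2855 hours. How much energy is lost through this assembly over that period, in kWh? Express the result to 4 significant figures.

0.0145/0.1257 = 0.11535
0.02138/0.1357 = 0.15755
R_total = 0.11535 + 4.763 + 0.15755 + 0.2072 = 5.2431 m²·K/W
Q = 242 × (17.54 − 7.898) / 5.2431 = 445.03 W
E = 445.03 W × 2855 h / 1000 = 1270.6 kWh

1271 kWh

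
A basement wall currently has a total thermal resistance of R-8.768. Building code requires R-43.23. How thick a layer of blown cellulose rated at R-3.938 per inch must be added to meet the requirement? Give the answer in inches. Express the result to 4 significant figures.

8.751 in

ΔR = 43.23 − 8.768 = 34.462 ft²·°F·h/BTU
L = ΔR / (R/in) = 34.462/3.938 = 8.7511 in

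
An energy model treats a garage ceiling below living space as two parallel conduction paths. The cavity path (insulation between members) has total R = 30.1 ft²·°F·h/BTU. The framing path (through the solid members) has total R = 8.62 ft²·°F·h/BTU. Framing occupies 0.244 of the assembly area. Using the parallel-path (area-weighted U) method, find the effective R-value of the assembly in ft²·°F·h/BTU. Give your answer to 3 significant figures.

18.7 ft²·°F·h/BTU

U_eff = 0.756/30.1 + 0.244/8.62 = 0.02512 + 0.02831 = 0.05342
R_eff = 1/U_eff = 18.72 ft²·°F·h/BTU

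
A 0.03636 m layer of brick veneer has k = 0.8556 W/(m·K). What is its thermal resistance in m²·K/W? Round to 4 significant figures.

R = L/k = 0.03636/0.8556 = 0.042496 m²·K/W

0.04250 m²·K/W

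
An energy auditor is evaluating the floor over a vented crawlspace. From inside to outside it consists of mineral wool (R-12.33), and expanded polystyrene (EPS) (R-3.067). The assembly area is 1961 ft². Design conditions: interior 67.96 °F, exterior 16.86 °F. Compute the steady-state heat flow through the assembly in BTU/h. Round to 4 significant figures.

6508 BTU/h

R_total = 12.33 + 3.067 = 15.397 ft²·°F·h/BTU
Q = A·ΔT/R = 1961 × (67.96 − 16.86) / 15.397 = 6508.2 BTU/h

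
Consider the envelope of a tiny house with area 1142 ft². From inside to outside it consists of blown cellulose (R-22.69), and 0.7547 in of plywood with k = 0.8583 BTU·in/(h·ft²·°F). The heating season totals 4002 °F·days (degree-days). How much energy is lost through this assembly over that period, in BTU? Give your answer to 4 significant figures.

0.7547/0.8583 = 0.8793
R_total = 22.69 + 0.8793 = 23.569 ft²·°F·h/BTU
E = A × HDD × 24 / R = 1142 × 4002 × 24 / 23.569 = 4653800 BTU

4654000 BTU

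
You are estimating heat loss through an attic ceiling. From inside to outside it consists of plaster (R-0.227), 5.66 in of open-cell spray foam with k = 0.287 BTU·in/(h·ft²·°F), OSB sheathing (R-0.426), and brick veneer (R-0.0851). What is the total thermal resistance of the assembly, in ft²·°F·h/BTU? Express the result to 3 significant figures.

20.5 ft²·°F·h/BTU

5.66/0.287 = 19.72
R_total = 0.227 + 19.72 + 0.426 + 0.0851 = 20.46 ft²·°F·h/BTU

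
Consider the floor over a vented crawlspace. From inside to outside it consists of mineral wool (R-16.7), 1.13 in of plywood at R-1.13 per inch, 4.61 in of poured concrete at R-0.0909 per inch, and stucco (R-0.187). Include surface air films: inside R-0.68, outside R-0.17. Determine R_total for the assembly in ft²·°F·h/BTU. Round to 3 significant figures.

19.4 ft²·°F·h/BTU

1.13 × 1.13 = 1.277
4.61 × 0.0909 = 0.419
R_total = 0.68 + 16.7 + 1.277 + 0.419 + 0.187 + 0.17 = 19.43 ft²·°F·h/BTU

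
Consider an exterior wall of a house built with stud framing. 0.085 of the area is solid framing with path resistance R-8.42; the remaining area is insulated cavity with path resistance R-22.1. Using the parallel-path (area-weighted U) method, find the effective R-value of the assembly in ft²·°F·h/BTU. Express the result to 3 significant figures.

19.4 ft²·°F·h/BTU

U_eff = 0.915/22.1 + 0.085/8.42 = 0.0414 + 0.0101 = 0.0515
R_eff = 1/U_eff = 19.42 ft²·°F·h/BTU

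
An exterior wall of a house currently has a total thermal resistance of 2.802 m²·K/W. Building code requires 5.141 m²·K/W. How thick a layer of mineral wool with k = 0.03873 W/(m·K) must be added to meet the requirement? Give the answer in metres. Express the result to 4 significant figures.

0.09059 m

ΔR = 5.141 − 2.802 = 2.339 m²·K/W
L = ΔR × k = 2.339 × 0.03873 = 0.090589 m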